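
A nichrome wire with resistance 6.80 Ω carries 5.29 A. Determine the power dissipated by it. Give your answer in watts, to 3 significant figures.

190 W

With I and R stated, P = I²R applies in one step.
P = (5.290 A)² × 6.80 Ω = 190.3 W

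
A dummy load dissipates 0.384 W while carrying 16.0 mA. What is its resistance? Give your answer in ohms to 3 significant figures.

The two known quantities fix the third via R = P / I².
R = 0.384 / (0.01600)² = 1500 Ω

1500 Ω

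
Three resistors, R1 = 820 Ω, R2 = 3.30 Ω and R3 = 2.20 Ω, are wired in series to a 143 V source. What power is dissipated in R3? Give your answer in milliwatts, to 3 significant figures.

66.0 mW

The current is common to all series resistors; compute it, then apply P = I²R for the target.
R_total = 820 + 3.30 + 2.20 = 825.5 Ω
I = V / R_total = 143 / 825.5 = 0.1732 A
P_R3 = I² × R3 = (0.1732)² × 2.20 = 0.06602 W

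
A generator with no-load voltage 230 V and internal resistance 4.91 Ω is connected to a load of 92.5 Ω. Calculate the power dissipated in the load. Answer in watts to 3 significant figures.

With r and R in series, I = ε/(r+R); the load dissipates I²R.
I = ε / (r + R) = 230 / (4.91 + 92.5) = 2.361 A
P_load = I² R = (2.361)² × 92.5 = 515.7 W

516 W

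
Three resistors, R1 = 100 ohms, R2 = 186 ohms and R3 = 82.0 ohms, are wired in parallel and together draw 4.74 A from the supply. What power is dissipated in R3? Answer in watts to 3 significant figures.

360 W

The branches share the same voltage, but only the total current is given — find V from the equivalent resistance first.
1/R_eq = 1/100 + 1/186 + 1/82.0 ⇒ R_eq = 36.27 Ω
V = I_total × R_eq = 4.740 × 36.27 = 171.9 V
P_R3 = V² / R3 = (171.9)² / 82.0 = 360.4 W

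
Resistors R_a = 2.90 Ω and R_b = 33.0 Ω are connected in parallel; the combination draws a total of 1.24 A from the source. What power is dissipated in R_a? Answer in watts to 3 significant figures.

We need the common branch voltage; get it from I_total × R_eq, then P = V²/R for the branch.
1/R_eq = 1/2.90 + 1/33.0 ⇒ R_eq = 2.666 Ω
V = I_total × R_eq = 1.240 × 2.666 = 3.306 V
P_R_a = V² / R_a = (3.306)² / 2.90 = 3.768 W

3.77 W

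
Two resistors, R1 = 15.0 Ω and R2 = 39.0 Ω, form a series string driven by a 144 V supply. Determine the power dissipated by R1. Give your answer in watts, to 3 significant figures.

107 W

Series elements share the same current, so find I first, then use P = I²R.
R_total = 15.0 + 39.0 = 54.00 Ω
I = V / R_total = 144 / 54.00 = 2.667 A
P_R1 = I² × R1 = (2.667)² × 15.0 = 106.7 W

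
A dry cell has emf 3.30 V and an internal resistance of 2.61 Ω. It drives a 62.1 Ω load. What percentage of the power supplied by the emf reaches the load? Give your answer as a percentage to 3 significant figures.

96.0 %

Both r and R carry the same current, so the power split is just the resistance split: η = R/(R+r).
η = R / (R + r) = 62.1 / (62.1 + 2.61) = 0.9597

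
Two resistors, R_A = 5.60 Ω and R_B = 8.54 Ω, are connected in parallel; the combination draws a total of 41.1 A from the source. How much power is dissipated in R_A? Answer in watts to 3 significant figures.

3450 W

Only the total current is stated, so first find the parallel equivalent to get the voltage across the combination.
1/R_eq = 1/5.60 + 1/8.54 ⇒ R_eq = 3.382 Ω
V = I_total × R_eq = 41.10 × 3.382 = 139.0 V
P_R_A = V² / R_A = (139.0)² / 5.60 = 3451 W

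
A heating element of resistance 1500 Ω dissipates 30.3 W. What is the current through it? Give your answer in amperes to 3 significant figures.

0.142 A

Rearranging the power relation for the two known quantities gives I = √(P / R).
I = √(30.3 / 1500) = 0.1421 A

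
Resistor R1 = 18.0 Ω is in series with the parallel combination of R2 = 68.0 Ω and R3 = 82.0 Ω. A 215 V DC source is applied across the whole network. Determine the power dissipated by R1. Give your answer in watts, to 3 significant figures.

273 W

Replace R2 and R3 with their parallel equivalent so the circuit becomes R1 in series with R_p.
R_p = (68.0×82.0)/(68.0+82.0) = 37.17 Ω
R_total = 18.0 + 37.17 = 55.17 Ω
I = V / R_total = 215 / 55.17 = 3.897 A
R1 is in the main series path, so its power is I²R1.
P_R1 = (3.897)² × 18.0 = 273.3 W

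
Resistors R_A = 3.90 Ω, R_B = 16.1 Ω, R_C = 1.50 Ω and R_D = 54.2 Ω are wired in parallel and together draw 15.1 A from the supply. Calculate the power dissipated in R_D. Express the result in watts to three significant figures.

4.18 W

The branches share the same voltage, but only the total current is given — find V from the equivalent resistance first.
1/R_eq = 1/3.90 + 1/16.1 + 1/1.50 + 1/54.2 ⇒ R_eq = 0.9964 Ω
V = I_total × R_eq = 15.10 × 0.9964 = 15.05 V
P_R_D = V² / R_D = (15.05)² / 54.2 = 4.176 W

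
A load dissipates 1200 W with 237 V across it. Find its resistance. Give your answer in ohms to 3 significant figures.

46.8 Ω

From P = V I = I²R = V²/R, with the two given quantities we get R = V² / P.
R = (237)² / 1200 = 46.81 Ω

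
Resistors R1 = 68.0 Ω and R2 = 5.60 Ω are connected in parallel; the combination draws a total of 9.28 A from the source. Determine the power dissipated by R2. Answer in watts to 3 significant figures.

412 W

Parallel branches share V, not I — compute V via R_eq, then use V²/R for the target branch.
1/R_eq = 1/68.0 + 1/5.60 ⇒ R_eq = 5.174 Ω
V = I_total × R_eq = 9.280 × 5.174 = 48.01 V
P_R2 = V² / R2 = (48.01)² / 5.60 = 411.7 W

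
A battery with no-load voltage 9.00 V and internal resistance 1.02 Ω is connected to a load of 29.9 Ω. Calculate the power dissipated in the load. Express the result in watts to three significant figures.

2.53 W

With r and R in series, I = ε/(r+R); the load dissipates I²R.
I = ε / (r + R) = 9.00 / (1.02 + 29.9) = 0.2911 A
P_load = I² R = (0.2911)² × 29.9 = 2.533 W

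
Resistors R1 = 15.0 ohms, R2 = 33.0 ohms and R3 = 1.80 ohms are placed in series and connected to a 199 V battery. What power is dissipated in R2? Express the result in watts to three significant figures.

In a series string the same current flows through every resistor — find that current, then P = I²R for the one we want.
R_total = 15.0 + 33.0 + 1.80 = 49.80 Ω
I = V / R_total = 199 / 49.80 = 3.996 A
P_R2 = I² × R2 = (3.996)² × 33.0 = 526.9 W

527 W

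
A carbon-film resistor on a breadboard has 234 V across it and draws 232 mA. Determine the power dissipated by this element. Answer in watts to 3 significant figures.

V and I are known directly — P = V I, no intermediate step needed.
P = 234 V × 0.2320 A = 54.29 W

54.3 W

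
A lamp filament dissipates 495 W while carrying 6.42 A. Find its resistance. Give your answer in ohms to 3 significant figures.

12.0 Ω

Inverting the appropriate power form: R = P / I².
R = 495 / (6.420)² = 12.01 Ω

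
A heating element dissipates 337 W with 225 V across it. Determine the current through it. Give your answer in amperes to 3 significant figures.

1.50 A

Rearranging the power relation for the two known quantities gives I = P / V.
I = 337 / 225 = 1.498 A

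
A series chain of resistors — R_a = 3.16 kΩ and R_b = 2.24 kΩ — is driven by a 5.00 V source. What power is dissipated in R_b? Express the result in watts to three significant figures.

0.00192 W

In a series string the same current flows through every resistor — find that current, then P = I²R for the one we want.
R_total = (3.16 + 2.24) kΩ = 5400 Ω
I = V / R_total = 5.00 / 5400 = 0.0009259 A
P_R_b = I² × R_b = (0.0009259)² × 2240 = 0.001920 W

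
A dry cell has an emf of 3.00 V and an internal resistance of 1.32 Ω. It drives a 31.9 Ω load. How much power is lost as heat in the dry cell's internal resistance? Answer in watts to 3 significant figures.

r is in series with the load, so it carries the full circuit current — the loss in it is I²r.
I = ε / (r + R) = 3.00 / (1.32 + 31.9) = 0.09031 A
P_int = I² r = (0.09031)² × 1.32 = 0.01077 W

0.0108 W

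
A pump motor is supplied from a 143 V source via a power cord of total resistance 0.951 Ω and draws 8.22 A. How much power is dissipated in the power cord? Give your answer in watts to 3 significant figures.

64.3 W

Line loss is just I²R for the cable — we know both I and R_line directly.
The power cord carries the full 8.22 A.
P_line = I² R_line = (8.220)² × 0.951 = 64.26 W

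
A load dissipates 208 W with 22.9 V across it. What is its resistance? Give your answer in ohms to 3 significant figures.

2.52 Ω

Inverting the appropriate power form: R = V² / P.
R = (22.9)² / 208 = 2.521 Ω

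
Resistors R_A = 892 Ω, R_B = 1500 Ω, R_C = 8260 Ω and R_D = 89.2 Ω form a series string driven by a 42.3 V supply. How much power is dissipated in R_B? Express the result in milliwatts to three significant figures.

23.3 mW

Series elements share the same current, so find I first, then use P = I²R.
R_total = 892 + 1500 + 8260 + 89.2 = 10740 Ω
I = V / R_total = 42.3 / 10740 = 0.003938 A
P_R_B = I² × R_B = (0.003938)² × 1500 = 0.02326 W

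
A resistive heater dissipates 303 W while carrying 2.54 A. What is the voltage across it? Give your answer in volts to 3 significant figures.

119 V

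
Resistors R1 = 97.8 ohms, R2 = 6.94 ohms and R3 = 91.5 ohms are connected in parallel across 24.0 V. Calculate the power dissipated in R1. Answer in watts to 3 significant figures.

R1 sits directly across the source, so P = V²/R with V = 24.0 V.
P_R1 = V² / R1 = (24.0)² / 97.8 Ω = 5.890 W

5.89 W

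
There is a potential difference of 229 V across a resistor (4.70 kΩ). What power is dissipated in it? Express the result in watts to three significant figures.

11.2 W

With V across and R both known, P = V²/R gives the dissipation directly.
P = (229 V)² / 4700 Ω = 11.16 W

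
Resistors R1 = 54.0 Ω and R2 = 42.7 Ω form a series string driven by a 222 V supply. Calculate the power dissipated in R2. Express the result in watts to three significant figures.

225 W

In a series string the same current flows through every resistor — find that current, then P = I²R for the one we want.
R_total = 54.0 + 42.7 = 96.70 Ω
I = V / R_total = 222 / 96.70 = 2.296 A
P_R2 = I² × R2 = (2.296)² × 42.7 = 225.1 W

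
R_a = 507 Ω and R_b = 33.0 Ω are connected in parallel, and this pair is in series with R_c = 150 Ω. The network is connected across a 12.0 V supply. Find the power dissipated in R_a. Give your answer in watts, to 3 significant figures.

0.00832 W

Collapse the R_a‖R_b pair into one equivalent R_p; then R_p and R_c form a series string.
R_p = (507×33.0)/(507+33.0) = 30.98 Ω
R_total = R_p + 150 = 30.98 + 150 = 181.0 Ω
I = V / R_total = 12.0 / 181.0 = 0.06630 A
Voltage across the parallel pair: V_p = I × R_p = 0.06630 × 30.98 = 2.054 V
Use P = V²/R for R_a with V = V_p.
P_R_a = (2.054)² / 507 = 0.008324 W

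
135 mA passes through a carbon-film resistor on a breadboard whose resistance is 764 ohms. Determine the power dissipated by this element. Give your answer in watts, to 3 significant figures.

Knowing I and R, the power is just I²R — no need to find V first.
P = (0.1350 A)² × 764 Ω = 13.92 W

13.9 W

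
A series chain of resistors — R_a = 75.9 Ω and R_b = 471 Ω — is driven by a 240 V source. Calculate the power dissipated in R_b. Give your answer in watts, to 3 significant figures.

90.7 W

Series elements share the same current, so find I first, then use P = I²R.
R_total = 75.9 + 471 = 546.9 Ω
I = V / R_total = 240 / 546.9 = 0.4388 A
P_R_b = I² × R_b = (0.4388)² × 471 = 90.70 W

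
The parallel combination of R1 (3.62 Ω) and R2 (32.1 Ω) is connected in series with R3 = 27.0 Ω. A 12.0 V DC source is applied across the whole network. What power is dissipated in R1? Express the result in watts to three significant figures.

Combine R1 and R2 into their parallel equivalent first, reducing the network to two series resistors.
R_p = (3.62×32.1)/(3.62+32.1) = 3.253 Ω
R_total = R_p + 27.0 = 3.253 + 27.0 = 30.25 Ω
I = V / R_total = 12.0 / 30.25 = 0.3967 A
Voltage across the parallel pair: V_p = I × R_p = 0.3967 × 3.253 = 1.290 V
R1 sits across V_p; its power is V_p²/R.
P_R1 = (1.290)² / 3.62 = 0.4600 W

0.460 W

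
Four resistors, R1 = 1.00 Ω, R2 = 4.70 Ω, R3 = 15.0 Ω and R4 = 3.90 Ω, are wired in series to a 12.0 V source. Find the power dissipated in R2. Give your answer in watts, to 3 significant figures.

1.12 W

Every series element carries the same I. Get I from the total resistance, then P = I² × R2.
R_total = 1.00 + 4.70 + 15.0 + 3.90 = 24.60 Ω
I = V / R_total = 12.0 / 24.60 = 0.4878 A
P_R2 = I² × R2 = (0.4878)² × 4.70 = 1.118 W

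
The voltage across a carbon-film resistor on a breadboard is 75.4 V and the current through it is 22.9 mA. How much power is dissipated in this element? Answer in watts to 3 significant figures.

1.73 W

Since both terminal voltage and current are stated, P = V I gives the power in one step.
P = 75.4 V × 0.02290 A = 1.727 W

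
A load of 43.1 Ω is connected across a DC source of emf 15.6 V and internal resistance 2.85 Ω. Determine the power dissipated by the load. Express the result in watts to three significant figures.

Find the circuit current first, then P = I²R for the load (series elements share I).
I = ε / (r + R) = 15.6 / (2.85 + 43.1) = 0.3395 A
P_load = I² R = (0.3395)² × 43.1 = 4.968 W

4.97 W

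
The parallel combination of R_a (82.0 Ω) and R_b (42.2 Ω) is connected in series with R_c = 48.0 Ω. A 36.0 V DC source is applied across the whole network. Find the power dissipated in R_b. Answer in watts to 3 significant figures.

First find R_p for the parallel pair, then treat R_p + R_c as a series loop.
R_p = (82.0×42.2)/(82.0+42.2) = 27.86 Ω
R_total = R_p + 48.0 = 27.86 + 48.0 = 75.86 Ω
I = V / R_total = 36.0 / 75.86 = 0.4745 A
Voltage across the parallel pair: V_p = I × R_p = 0.4745 × 27.86 = 13.22 V
Use P = V²/R for R_b with V = V_p.
P_R_b = (13.22)² / 42.2 = 4.142 W

4.14 W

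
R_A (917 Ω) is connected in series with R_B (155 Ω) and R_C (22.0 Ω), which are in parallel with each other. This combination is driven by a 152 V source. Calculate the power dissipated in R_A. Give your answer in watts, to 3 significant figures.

Replace R_B and R_C with their parallel equivalent so the circuit becomes R_A in series with R_p.
R_p = (155×22.0)/(155+22.0) = 19.27 Ω
R_total = 917 + 19.27 = 936.3 Ω
I = V / R_total = 152 / 936.3 = 0.1623 A
R_A carries the full series current, so P = I²R.
P_R_A = (0.1623)² × 917 = 24.17 W

24.2 W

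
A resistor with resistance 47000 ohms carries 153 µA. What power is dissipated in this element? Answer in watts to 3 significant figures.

Knowing I and R, the power is just I²R — no need to find V first.
P = (0.0001530 A)² × 47000 Ω = 0.001100 W

0.00110 W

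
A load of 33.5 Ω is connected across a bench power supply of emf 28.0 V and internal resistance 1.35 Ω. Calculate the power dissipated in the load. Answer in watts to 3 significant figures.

21.6 W

With r and R in series, I = ε/(r+R); the load dissipates I²R.
I = ε / (r + R) = 28.0 / (1.35 + 33.5) = 0.8034 A
P_load = I² R = (0.8034)² × 33.5 = 21.62 W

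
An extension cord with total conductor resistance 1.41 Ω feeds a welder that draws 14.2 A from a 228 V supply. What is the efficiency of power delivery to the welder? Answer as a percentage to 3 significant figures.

The extension cord carries the full 14.2 A.
P_line = I² R_line = (14.20)² × 1.41 = 284.3 W
P_source = V I = 228 × 14.20 = 3238 W; P_load = 2953 W
η = P_load / P_source = 2953 / 3238 = 0.9122

91.2 %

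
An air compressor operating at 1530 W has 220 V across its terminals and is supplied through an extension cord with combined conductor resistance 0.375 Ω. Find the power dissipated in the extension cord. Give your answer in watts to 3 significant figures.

The extension cord and load are in series, so the same current flows in both; the loss is I²R_line.
I = P / V = 1530 / 220 = 6.955 A through the extension cord.
P_line = I² R_line = (6.955)² × 0.375 = 18.14 W

18.1 W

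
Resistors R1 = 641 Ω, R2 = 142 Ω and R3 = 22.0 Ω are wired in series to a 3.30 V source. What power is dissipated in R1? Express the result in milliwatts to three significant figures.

10.8 mW

In a series string the same current flows through every resistor — find that current, then P = I²R for the one we want.
R_total = 641 + 142 + 22.0 = 805.0 Ω
I = V / R_total = 3.30 / 805.0 = 0.004099 A
P_R1 = I² × R1 = (0.004099)² × 641 = 0.01077 W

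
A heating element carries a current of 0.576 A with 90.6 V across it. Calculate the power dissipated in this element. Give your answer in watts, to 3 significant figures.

52.2 W

Since both terminal voltage and current are stated, P = V I gives the power in one step.
P = 90.6 V × 0.5760 A = 52.19 W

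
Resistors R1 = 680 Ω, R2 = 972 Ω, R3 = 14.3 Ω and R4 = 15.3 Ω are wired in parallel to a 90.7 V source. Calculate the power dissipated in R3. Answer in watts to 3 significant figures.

R3 sits directly across the source, so P = V²/R with V = 90.7 V.
P_R3 = V² / R3 = (90.7)² / 14.3 Ω = 575.3 W

575 W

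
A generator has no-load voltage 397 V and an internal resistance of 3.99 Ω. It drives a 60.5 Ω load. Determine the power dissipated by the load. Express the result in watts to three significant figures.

2290 W

The internal resistance and the load are in series, so the same I flows through both; get I from ε/(r+R), then I²R for the load.
I = ε / (r + R) = 397 / (3.99 + 60.5) = 6.156 A
P_load = I² R = (6.156)² × 60.5 = 2293 W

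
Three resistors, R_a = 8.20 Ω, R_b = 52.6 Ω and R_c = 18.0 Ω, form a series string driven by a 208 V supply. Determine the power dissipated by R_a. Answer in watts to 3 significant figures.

The current is common to all series resistors; compute it, then apply P = I²R for the target.
R_total = 8.20 + 52.6 + 18.0 = 78.80 Ω
I = V / R_total = 208 / 78.80 = 2.640 A
P_R_a = I² × R_a = (2.640)² × 8.20 = 57.13 W

57.1 W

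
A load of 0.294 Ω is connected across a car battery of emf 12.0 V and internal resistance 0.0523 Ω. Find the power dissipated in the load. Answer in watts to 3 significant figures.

353 W

The internal resistance and the load are in series, so the same I flows through both; get I from ε/(r+R), then I²R for the load.
I = ε / (r + R) = 12.0 / (0.0523 + 0.294) = 34.65 A
P_load = I² R = (34.65)² × 0.294 = 353.0 W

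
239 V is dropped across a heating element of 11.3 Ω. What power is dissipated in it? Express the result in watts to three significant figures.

5050 W

Voltage and resistance are given, so P = V²/R is the one-step route.
P = (239 V)² / 11.3 Ω = 5055 W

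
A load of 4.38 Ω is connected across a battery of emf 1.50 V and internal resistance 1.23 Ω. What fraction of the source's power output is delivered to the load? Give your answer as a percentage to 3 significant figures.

78.1 %

Efficiency is P_load / P_total. With a series r and R sharing the same I, P = I²R for each, so η = R/(R+r).
η = R / (R + r) = 4.38 / (4.38 + 1.23) = 0.7807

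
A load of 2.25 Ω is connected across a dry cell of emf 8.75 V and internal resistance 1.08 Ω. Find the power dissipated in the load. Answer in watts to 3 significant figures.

15.5 W

With r and R in series, I = ε/(r+R); the load dissipates I²R.
I = ε / (r + R) = 8.75 / (1.08 + 2.25) = 2.628 A
P_load = I² R = (2.628)² × 2.25 = 15.53 W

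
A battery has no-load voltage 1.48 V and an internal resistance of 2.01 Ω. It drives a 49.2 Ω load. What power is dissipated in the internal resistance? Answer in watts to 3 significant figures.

0.00168 W

The internal resistance carries the same current as the load; P_int = I²r.
I = ε / (r + R) = 1.48 / (2.01 + 49.2) = 0.02890 A
P_int = I² r = (0.02890)² × 2.01 = 0.001679 W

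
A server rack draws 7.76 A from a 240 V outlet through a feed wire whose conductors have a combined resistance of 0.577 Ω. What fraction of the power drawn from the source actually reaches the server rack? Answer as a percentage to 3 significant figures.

The feed wire carries the full 7.76 A.
P_line = I² R_line = (7.760)² × 0.577 = 34.75 W
P_source = V I = 240 × 7.760 = 1862 W; P_load = 1828 W
η = P_load / P_source = 1828 / 1862 = 0.9813

98.1 %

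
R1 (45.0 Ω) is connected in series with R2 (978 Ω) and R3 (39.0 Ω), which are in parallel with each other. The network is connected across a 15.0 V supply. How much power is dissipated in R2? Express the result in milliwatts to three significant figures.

Replace R2 and R3 with their parallel equivalent so the circuit becomes R1 in series with R_p.
R_p = (978×39.0)/(978+39.0) = 37.50 Ω
R_total = 45.0 + 37.50 = 82.50 Ω
I = V / R_total = 15.0 / 82.50 = 0.1818 A
Voltage across the parallel pair: V_p = I × R_p = 0.1818 × 37.50 = 6.819 V
With V_p across R2, its power is V_p²/R2.
P_R2 = (6.819)² / 978 = 0.04754 W

47.5 mW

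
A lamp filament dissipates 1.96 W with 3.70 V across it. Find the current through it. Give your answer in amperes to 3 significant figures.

Rearranging the power relation for the two known quantities gives I = P / V.
I = 1.96 / 3.70 = 0.5297 A

0.530 A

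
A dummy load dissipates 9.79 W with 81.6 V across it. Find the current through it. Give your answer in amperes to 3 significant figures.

The two known quantities fix the third via I = P / V.
I = 9.79 / 81.6 = 0.1200 A

0.120 A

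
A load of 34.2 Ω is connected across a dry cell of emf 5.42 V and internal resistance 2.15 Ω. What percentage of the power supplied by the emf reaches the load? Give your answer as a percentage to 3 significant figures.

Efficiency is P_load / P_total. With a series r and R sharing the same I, P = I²R for each, so η = R/(R+r).
η = R / (R + r) = 34.2 / (34.2 + 2.15) = 0.9409

94.1 %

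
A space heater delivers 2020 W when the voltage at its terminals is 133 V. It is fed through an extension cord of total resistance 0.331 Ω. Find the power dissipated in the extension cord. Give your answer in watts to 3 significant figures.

The extension cord and load are in series, so the same current flows in both; the loss is I²R_line.
I = P / V = 2020 / 133 = 15.19 A through the extension cord.
P_line = I² R_line = (15.19)² × 0.331 = 76.35 W

76.4 W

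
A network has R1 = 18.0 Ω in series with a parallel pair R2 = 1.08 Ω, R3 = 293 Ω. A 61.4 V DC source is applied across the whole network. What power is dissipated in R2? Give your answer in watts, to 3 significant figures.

11.1 W

First combine the parallel branches into one equivalent R_p, then R1 + R_p is a series pair.
R_p = (1.08×293)/(1.08+293) = 1.076 Ω
R_total = 18.0 + 1.076 = 19.08 Ω
I = V / R_total = 61.4 / 19.08 = 3.219 A
Voltage across the parallel pair: V_p = I × R_p = 3.219 × 1.076 = 3.463 V
R2 sees V_p directly, so P = V_p² / R2.
P_R2 = (3.463)² / 1.08 = 11.11 W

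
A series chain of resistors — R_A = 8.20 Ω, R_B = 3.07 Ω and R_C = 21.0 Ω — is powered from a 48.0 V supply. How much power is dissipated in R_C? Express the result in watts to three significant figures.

46.5 W

Since the resistors are in series they all carry the loop current I = V/R_total; the power in any one is I²R.
R_total = 8.20 + 3.07 + 21.0 = 32.27 Ω
I = V / R_total = 48.0 / 32.27 = 1.487 A
P_R_C = I² × R_C = (1.487)² × 21.0 = 46.46 W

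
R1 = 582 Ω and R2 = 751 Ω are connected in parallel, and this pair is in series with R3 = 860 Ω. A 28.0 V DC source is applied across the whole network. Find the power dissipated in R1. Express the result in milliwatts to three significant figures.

Combine R1 and R2 into their parallel equivalent first, reducing the network to two series resistors.
R_p = (582×751)/(582+751) = 327.9 Ω
R_total = R_p + 860 = 327.9 + 860 = 1188 Ω
I = V / R_total = 28.0 / 1188 = 0.02357 A
Voltage across the parallel pair: V_p = I × R_p = 0.02357 × 327.9 = 7.729 V
R1 sits across V_p; its power is V_p²/R.
P_R1 = (7.729)² / 582 = 0.1026 W

103 mW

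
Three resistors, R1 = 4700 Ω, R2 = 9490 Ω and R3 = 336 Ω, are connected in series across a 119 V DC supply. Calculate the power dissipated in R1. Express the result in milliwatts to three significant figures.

315 mW

The current is common to all series resistors; compute it, then apply P = I²R for the target.
R_total = 4700 + 9490 + 336 = 14530 Ω
I = V / R_total = 119 / 14530 = 0.008192 A
P_R1 = I² × R1 = (0.008192)² × 4700 = 0.3154 W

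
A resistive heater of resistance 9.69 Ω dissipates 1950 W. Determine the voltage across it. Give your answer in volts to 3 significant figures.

137 V

Inverting the appropriate power form: V = √(P R).
V = √(1950 × 9.69) = 137.5 V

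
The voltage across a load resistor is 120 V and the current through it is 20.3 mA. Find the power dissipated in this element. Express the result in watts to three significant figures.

Since both terminal voltage and current are stated, P = V I gives the power in one step.
P = 120 V × 0.02030 A = 2.436 W

2.44 W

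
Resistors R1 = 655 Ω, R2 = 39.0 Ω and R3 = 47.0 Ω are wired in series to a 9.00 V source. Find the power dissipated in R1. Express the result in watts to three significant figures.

0.0966 W

Series elements share the same current, so find I first, then use P = I²R.
R_total = 655 + 39.0 + 47.0 = 741.0 Ω
I = V / R_total = 9.00 / 741.0 = 0.01215 A
P_R1 = I² × R1 = (0.01215)² × 655 = 0.09663 W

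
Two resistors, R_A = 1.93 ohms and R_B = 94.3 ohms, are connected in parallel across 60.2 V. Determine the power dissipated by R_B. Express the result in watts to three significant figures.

R_B sits directly across the source, so P = V²/R with V = 60.2 V.
P_R_B = V² / R_B = (60.2)² / 94.3 Ω = 38.43 W

38.4 W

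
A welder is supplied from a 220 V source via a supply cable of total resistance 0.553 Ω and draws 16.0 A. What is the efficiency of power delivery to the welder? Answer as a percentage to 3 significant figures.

The supply cable carries the full 16.0 A.
P_line = I² R_line = (16.00)² × 0.553 = 141.6 W
P_source = V I = 220 × 16.00 = 3520 W; P_load = 3378 W
η = P_load / P_source = 3378 / 3520 = 0.9598

96.0 %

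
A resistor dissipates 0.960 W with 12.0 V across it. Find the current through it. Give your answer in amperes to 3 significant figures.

0.0800 A

The two known quantities fix the third via I = P / V.
I = 0.960 / 12.0 = 0.08000 A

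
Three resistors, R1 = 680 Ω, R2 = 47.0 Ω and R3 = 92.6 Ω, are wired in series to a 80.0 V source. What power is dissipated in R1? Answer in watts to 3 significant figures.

6.48 W

Series elements share the same current, so find I first, then use P = I²R.
R_total = 680 + 47.0 + 92.6 = 819.6 Ω
I = V / R_total = 80.0 / 819.6 = 0.09761 A
P_R1 = I² × R1 = (0.09761)² × 680 = 6.479 W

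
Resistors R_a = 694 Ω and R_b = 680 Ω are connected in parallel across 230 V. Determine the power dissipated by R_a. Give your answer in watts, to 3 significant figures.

The supply voltage appears across each parallel branch — just use P = V²/R_a.
P_R_a = V² / R_a = (230)² / 694 Ω = 76.22 W

76.2 W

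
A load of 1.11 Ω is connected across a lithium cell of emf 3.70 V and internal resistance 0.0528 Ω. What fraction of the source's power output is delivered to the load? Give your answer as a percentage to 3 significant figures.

The source delivers εI, of which I²R reaches the load and I²r is lost; since I is common, η = R/(R+r).
η = R / (R + r) = 1.11 / (1.11 + 0.0528) = 0.9546

95.5 %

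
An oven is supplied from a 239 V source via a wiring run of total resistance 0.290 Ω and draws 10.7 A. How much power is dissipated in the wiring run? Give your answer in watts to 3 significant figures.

The wiring run and load are in series, so the same current flows in both; the loss is I²R_line.
The wiring run carries the full 10.7 A.
P_line = I² R_line = (10.70)² × 0.290 = 33.20 W

33.2 W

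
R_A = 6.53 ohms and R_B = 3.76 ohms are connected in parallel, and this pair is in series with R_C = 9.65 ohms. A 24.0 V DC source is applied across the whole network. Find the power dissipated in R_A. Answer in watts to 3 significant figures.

First find R_p for the parallel pair, then treat R_p + R_C as a series loop.
R_p = (6.53×3.76)/(6.53+3.76) = 2.386 Ω
R_total = R_p + 9.65 = 2.386 + 9.65 = 12.04 Ω
I = V / R_total = 24.0 / 12.04 = 1.994 A
Voltage across the parallel pair: V_p = I × R_p = 1.994 × 2.386 = 4.758 V
R_A sits across V_p; its power is V_p²/R.
P_R_A = (4.758)² / 6.53 = 3.467 W

3.47 W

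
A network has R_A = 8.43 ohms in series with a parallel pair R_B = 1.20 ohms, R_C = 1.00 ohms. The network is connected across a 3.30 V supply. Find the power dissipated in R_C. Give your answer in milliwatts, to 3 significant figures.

Replace R_B and R_C with their parallel equivalent so the circuit becomes R_A in series with R_p.
R_p = (1.20×1.00)/(1.20+1.00) = 0.5455 Ω
R_total = 8.43 + 0.5455 = 8.975 Ω
I = V / R_total = 3.30 / 8.975 = 0.3677 A
Voltage across the parallel pair: V_p = I × R_p = 0.3677 × 0.5455 = 0.2005 V
R_C is across V_p, so use P = V²/R for that branch.
P_R_C = (0.2005)² / 1.00 = 0.04022 W

40.2 mW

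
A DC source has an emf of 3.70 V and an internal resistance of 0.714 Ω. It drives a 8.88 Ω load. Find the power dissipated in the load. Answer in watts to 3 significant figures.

Load and internal resistance form a series loop — compute the loop current, then the load power via I²R.
I = ε / (r + R) = 3.70 / (0.714 + 8.88) = 0.3857 A
P_load = I² R = (0.3857)² × 8.88 = 1.321 W

1.32 W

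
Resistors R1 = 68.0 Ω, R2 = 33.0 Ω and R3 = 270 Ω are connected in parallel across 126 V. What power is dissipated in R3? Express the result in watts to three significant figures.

The supply voltage appears across each parallel branch — just use P = V²/R3.
P_R3 = V² / R3 = (126)² / 270 Ω = 58.80 W

58.8 W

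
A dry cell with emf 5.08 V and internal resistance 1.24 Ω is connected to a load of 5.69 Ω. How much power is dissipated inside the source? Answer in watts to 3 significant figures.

0.666 W

r is in series with the load, so it carries the full circuit current — the loss in it is I²r.
I = ε / (r + R) = 5.08 / (1.24 + 5.69) = 0.7330 A
P_int = I² r = (0.7330)² × 1.24 = 0.6663 W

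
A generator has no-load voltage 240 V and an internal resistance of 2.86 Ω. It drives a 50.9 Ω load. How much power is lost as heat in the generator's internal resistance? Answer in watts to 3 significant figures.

Internal loss is I²r, with I set by the total series resistance r+R.
I = ε / (r + R) = 240 / (2.86 + 50.9) = 4.464 A
P_int = I² r = (4.464)² × 2.86 = 57.00 W

57.0 W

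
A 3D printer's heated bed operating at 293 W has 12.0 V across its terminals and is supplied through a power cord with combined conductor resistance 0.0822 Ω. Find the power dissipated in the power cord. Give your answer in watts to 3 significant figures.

The power cord and load are in series, so the same current flows in both; the loss is I²R_line.
I = P / V = 293 / 12.0 = 24.42 A through the power cord.
P_line = I² R_line = (24.42)² × 0.0822 = 49.01 W

49.0 W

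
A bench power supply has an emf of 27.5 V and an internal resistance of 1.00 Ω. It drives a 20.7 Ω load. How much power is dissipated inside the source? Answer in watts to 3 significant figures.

1.61 W

Internal loss is I²r, with I set by the total series resistance r+R.
I = ε / (r + R) = 27.5 / (1.00 + 20.7) = 1.267 A
P_int = I² r = (1.267)² × 1.00 = 1.606 W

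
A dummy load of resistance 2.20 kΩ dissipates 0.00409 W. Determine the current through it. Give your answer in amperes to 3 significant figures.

From P = V I = I²R = V²/R, with the two given quantities we get I = √(P / R).
I = √(0.00409 / 2200) = 0.001363 A

0.00136 A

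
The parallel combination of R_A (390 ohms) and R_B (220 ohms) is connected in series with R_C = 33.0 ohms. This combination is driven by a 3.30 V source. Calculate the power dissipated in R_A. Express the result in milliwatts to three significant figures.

Reduce the parallel combination to a single R_p; the circuit then becomes R_p in series with the remaining resistor.
R_p = (390×220)/(390+220) = 140.7 Ω
R_total = R_p + 33.0 = 140.7 + 33.0 = 173.7 Ω
I = V / R_total = 3.30 / 173.7 = 0.01900 A
Voltage across the parallel pair: V_p = I × R_p = 0.01900 × 140.7 = 2.673 V
R_A sits across V_p; its power is V_p²/R.
P_R_A = (2.673)² / 390 = 0.01832 W

18.3 mW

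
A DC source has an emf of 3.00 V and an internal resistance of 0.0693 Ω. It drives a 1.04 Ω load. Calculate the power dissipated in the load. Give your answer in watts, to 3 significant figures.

7.61 W

Load and internal resistance form a series loop — compute the loop current, then the load power via I²R.
I = ε / (r + R) = 3.00 / (0.0693 + 1.04) = 2.704 A
P_load = I² R = (2.704)² × 1.04 = 7.606 W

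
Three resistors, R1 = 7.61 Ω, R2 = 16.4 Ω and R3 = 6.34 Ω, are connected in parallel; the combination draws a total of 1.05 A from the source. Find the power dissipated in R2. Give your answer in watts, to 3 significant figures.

0.548 W

Only the total current is stated, so first find the parallel equivalent to get the voltage across the combination.
1/R_eq = 1/7.61 + 1/16.4 + 1/6.34 ⇒ R_eq = 2.856 Ω
V = I_total × R_eq = 1.050 × 2.856 = 2.999 V
P_R2 = V² / R2 = (2.999)² / 16.4 = 0.5484 W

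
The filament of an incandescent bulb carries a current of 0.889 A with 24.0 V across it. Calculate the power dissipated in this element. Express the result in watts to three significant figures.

21.3 W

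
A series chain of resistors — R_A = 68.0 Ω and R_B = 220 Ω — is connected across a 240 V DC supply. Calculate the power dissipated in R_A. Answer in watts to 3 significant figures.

47.2 W

Series elements share the same current, so find I first, then use P = I²R.
R_total = 68.0 + 220 = 288.0 Ω
I = V / R_total = 240 / 288.0 = 0.8333 A
P_R_A = I² × R_A = (0.8333)² × 68.0 = 47.22 W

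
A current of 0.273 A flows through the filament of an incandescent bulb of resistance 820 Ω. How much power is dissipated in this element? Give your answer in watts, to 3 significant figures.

61.1 W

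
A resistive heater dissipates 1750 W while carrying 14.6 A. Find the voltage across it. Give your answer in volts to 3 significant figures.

From P = V I = I²R = V²/R, with the two given quantities we get V = P / I.
V = 1750 / 14.60 = 119.9 V

120 V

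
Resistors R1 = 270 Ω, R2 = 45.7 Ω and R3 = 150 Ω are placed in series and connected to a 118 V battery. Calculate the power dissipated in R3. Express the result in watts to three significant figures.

Series elements share the same current, so find I first, then use P = I²R.
R_total = 270 + 45.7 + 150 = 465.7 Ω
I = V / R_total = 118 / 465.7 = 0.2534 A
P_R3 = I² × R3 = (0.2534)² × 150 = 9.630 W

9.63 W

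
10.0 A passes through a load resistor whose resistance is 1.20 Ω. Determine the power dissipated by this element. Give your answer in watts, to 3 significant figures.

Knowing I and R, the power is just I²R — no need to find V first.
P = (10.00 A)² × 1.20 Ω = 120.0 W

120 W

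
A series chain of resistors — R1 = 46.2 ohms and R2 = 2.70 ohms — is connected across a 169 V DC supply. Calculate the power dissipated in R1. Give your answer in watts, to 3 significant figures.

552 W

Every series element carries the same I. Get I from the total resistance, then P = I² × R1.
R_total = 46.2 + 2.70 = 48.90 Ω
I = V / R_total = 169 / 48.90 = 3.456 A
P_R1 = I² × R1 = (3.456)² × 46.2 = 551.8 W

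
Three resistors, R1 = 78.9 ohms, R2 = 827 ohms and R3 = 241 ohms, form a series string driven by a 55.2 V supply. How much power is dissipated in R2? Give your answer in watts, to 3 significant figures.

1.92 W

Series elements share the same current, so find I first, then use P = I²R.
R_total = 78.9 + 827 + 241 = 1147 Ω
I = V / R_total = 55.2 / 1147 = 0.04813 A
P_R2 = I² × R2 = (0.04813)² × 827 = 1.916 W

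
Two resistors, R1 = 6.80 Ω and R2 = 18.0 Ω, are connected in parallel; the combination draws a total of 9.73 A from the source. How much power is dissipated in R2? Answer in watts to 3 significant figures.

Only the total current is stated, so first find the parallel equivalent to get the voltage across the combination.
1/R_eq = 1/6.80 + 1/18.0 ⇒ R_eq = 4.935 Ω
V = I_total × R_eq = 9.730 × 4.935 = 48.02 V
P_R2 = V² / R2 = (48.02)² / 18.0 = 128.1 W

128 W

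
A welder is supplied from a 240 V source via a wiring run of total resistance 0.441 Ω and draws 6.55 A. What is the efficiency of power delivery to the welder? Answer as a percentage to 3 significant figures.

The wiring run carries the full 6.55 A.
P_line = I² R_line = (6.550)² × 0.441 = 18.92 W
P_source = V I = 240 × 6.550 = 1572 W; P_load = 1553 W
η = P_load / P_source = 1553 / 1572 = 0.9880

98.8 %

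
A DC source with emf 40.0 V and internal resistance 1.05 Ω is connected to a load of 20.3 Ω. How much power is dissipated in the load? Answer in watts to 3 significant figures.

Find the circuit current first, then P = I²R for the load (series elements share I).
I = ε / (r + R) = 40.0 / (1.05 + 20.3) = 1.874 A
P_load = I² R = (1.874)² × 20.3 = 71.26 W

71.3 W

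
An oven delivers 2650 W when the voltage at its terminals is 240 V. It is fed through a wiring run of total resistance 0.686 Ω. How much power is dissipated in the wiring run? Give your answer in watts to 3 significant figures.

Line loss is just I²R for the cable — we know both I and R_line directly.
I = P / V = 2650 / 240 = 11.04 A through the wiring run.
P_line = I² R_line = (11.04)² × 0.686 = 83.64 W

83.6 W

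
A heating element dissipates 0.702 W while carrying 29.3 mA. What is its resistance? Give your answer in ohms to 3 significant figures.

From P = V I = I²R = V²/R, with the two given quantities we get R = P / I².
R = 0.702 / (0.02930)² = 817.7 Ω

818 Ω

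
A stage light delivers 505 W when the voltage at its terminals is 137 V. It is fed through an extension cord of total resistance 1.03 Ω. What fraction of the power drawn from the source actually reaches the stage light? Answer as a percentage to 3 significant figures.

97.3 %

I = P / V = 505 / 137 = 3.686 A through the extension cord.
P_line = I² R_line = (3.686)² × 1.03 = 14.00 W
P_source = P_load + P_line = 505.0 + 14.00 = 519.0 W
η = P_load / P_source = 505.0 / 519.0 = 0.9730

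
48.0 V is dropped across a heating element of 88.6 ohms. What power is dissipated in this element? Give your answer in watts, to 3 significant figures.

With V across and R both known, P = V²/R gives the dissipation directly.
P = (48.0 V)² / 88.6 Ω = 26.00 W

26.0 W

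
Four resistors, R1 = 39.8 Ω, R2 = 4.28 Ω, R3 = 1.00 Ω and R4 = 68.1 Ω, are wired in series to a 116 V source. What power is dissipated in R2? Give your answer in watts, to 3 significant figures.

The current is common to all series resistors; compute it, then apply P = I²R for the target.
R_total = 39.8 + 4.28 + 1.00 + 68.1 = 113.2 Ω
I = V / R_total = 116 / 113.2 = 1.025 A
P_R2 = I² × R2 = (1.025)² × 4.28 = 4.496 W

4.50 W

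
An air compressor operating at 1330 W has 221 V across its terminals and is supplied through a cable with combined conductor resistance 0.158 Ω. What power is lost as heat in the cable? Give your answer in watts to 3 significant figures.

5.72 W

The cable is a series resistance carrying the load current; its dissipation is I²R_line.
I = P / V = 1330 / 221 = 6.018 A through the cable.
P_line = I² R_line = (6.018)² × 0.158 = 5.722 W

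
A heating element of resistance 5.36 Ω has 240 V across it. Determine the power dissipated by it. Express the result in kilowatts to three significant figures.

We know the drop across the element and its resistance — P = V²/R, one step.
P = (240 V)² / 5.36 Ω = 10750 W

10.7 kW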